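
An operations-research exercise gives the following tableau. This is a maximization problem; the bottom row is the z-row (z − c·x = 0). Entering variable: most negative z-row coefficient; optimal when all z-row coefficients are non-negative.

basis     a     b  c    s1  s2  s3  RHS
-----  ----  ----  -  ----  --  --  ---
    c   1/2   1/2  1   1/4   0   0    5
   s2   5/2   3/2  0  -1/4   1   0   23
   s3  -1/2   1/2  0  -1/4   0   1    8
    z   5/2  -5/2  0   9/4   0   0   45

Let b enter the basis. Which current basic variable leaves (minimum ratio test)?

c

Column b entries and ratios — c: 5/(1/2) = 10; s2: 23/(3/2) = 46/3; s3: 8/(1/2) = 16.
Smallest ratio is 10 in the row of c, so c leaves.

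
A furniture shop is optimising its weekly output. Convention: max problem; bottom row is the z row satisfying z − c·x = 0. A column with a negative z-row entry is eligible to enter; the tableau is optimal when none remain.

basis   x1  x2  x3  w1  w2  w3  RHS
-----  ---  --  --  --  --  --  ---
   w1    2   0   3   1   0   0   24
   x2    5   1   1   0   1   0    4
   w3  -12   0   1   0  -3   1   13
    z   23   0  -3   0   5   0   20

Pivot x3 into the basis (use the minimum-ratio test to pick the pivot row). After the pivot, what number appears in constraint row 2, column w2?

1

Ratio test on column x3 — row 1: 24/3 = 8; row 2: 4/1 = 4; row 3: 13/1 = 13. Minimum is 4 at row 2 (x2 leaves); pivot element 1.
Divide row 2 by 1; eliminate column x3 from the other rows.
In the new row 2, the w2 entry is the old entry divided by the pivot: 1/1 = 1.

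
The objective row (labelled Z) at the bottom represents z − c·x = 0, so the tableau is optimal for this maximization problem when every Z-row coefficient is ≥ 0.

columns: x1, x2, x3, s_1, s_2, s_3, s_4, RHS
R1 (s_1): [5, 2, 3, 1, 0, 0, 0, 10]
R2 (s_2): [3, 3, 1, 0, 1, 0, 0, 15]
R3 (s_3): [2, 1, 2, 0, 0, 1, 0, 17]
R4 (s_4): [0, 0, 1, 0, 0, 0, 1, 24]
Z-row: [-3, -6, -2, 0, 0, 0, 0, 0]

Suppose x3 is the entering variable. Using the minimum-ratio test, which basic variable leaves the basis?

Column x3 entries and ratios — s_1: 10/3 = 10/3; s_2: 15/1 = 15; s_3: 17/2 = 17/2; s_4: 24/1 = 24.
Smallest ratio is 10/3 in the row of s_1, so s_1 leaves.

s_1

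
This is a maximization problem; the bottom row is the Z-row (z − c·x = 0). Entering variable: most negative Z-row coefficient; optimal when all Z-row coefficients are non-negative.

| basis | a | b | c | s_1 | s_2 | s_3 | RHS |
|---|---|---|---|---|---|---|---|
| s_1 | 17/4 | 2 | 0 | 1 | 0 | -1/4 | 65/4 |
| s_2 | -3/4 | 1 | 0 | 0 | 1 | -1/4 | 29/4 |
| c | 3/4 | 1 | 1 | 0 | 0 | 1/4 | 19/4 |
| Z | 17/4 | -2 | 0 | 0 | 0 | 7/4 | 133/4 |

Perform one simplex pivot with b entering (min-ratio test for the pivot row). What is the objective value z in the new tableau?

171/4

Ratio test on column b — row 1: (65/4)/2 = 65/8; row 2: (29/4)/1 = 29/4; row 3: (19/4)/1 = 19/4. Minimum is 19/4 at row 3 (c leaves); pivot element 1.
Pivot on row 3; the Z-row RHS becomes 133/4 − (-2)·(19/4) = 171/4.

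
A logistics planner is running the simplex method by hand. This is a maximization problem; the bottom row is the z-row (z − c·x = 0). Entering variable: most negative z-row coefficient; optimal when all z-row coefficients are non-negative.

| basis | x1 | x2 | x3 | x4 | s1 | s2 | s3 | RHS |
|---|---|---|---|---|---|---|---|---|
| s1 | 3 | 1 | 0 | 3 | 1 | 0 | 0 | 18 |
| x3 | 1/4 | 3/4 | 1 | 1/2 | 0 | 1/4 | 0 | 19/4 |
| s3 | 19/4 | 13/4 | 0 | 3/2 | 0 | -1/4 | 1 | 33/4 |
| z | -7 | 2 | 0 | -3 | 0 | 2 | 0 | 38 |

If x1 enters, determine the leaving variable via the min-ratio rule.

s3

Column x1 entries and ratios — s1: 18/3 = 6; x3: (19/4)/(1/4) = 19; s3: (33/4)/(19/4) = 33/19.
Smallest ratio is 33/19 in the row of s3, so s3 leaves.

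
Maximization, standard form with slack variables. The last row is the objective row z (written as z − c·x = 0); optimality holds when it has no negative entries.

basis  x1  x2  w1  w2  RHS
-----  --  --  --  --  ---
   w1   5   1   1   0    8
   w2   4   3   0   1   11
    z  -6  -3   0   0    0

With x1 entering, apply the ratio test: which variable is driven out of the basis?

w1

Column x1 entries and ratios — w1: 8/5 = 8/5; w2: 11/4 = 11/4.
Smallest ratio is 8/5 in the row of w1, so w1 leaves.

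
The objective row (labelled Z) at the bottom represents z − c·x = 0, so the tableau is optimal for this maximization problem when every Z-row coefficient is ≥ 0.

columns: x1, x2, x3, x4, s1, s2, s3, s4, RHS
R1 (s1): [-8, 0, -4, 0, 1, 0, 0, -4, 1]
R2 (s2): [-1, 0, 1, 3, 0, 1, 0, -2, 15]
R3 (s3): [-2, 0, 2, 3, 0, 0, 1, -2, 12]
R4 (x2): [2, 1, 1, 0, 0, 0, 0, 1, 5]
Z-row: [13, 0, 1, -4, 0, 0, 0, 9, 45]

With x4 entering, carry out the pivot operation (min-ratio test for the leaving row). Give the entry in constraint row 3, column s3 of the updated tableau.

Ratio test on column x4 — row 1: entry 0 ≤ 0; row 2: 15/3 = 5; row 3: 12/3 = 4; row 4: entry 0 ≤ 0. Minimum is 4 at row 3 (s3 leaves); pivot element 3.
Divide row 3 by 3; eliminate column x4 from the other rows.
In the new row 3, the s3 entry is the old entry divided by the pivot: 1/3 = 1/3.

1/3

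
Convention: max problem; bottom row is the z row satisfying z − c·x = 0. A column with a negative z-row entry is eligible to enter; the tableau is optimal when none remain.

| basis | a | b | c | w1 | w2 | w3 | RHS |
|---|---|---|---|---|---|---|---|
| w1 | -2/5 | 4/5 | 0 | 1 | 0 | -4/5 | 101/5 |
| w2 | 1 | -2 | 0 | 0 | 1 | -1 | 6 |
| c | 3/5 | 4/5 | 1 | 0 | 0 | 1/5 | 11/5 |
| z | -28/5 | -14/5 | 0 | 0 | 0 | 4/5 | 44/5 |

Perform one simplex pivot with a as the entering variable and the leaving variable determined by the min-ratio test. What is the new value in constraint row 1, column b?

Ratio test on column a — row 1: entry -2/5 ≤ 0; row 2: 6/1 = 6; row 3: (11/5)/(3/5) = 11/3. Minimum is 11/3 at row 3 (c leaves); pivot element 3/5.
Divide row 3 by 3/5; eliminate column a from the other rows.
Row 1 update in column b: 4/5 − (-2/5)·(4/3) = 4/3.

4/3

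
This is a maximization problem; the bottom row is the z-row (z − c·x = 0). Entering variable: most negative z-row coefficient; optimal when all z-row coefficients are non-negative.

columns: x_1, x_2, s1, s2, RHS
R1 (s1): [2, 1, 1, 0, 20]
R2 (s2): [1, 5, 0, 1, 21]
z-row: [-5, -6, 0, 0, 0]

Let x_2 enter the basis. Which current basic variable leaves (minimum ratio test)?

Column x_2 entries and ratios — s1: 20/1 = 20; s2: 21/5 = 21/5.
Smallest ratio is 21/5 in the row of s2, so s2 leaves.

s2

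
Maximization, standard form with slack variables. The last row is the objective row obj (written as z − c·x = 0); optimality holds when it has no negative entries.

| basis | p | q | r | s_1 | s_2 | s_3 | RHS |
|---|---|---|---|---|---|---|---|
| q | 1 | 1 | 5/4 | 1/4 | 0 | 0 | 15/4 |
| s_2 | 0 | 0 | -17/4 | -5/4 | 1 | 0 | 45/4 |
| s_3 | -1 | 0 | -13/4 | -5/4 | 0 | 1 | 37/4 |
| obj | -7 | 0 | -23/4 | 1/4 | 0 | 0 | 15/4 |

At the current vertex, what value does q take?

q is basic (row 1); its value is the RHS of that row, 15/4.

15/4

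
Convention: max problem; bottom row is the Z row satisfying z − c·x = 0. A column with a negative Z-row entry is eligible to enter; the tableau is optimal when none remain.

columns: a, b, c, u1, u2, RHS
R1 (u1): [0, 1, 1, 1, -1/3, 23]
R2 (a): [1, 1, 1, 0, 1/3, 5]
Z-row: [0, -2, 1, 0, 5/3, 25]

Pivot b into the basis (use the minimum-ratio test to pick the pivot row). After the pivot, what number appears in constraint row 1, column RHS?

18

Ratio test on column b — row 1: 23/1 = 23; row 2: 5/1 = 5. Minimum is 5 at row 2 (a leaves); pivot element 1.
Divide row 2 by 1; eliminate column b from the other rows.
Row 1 update in column RHS: 23 − 1·5 = 18.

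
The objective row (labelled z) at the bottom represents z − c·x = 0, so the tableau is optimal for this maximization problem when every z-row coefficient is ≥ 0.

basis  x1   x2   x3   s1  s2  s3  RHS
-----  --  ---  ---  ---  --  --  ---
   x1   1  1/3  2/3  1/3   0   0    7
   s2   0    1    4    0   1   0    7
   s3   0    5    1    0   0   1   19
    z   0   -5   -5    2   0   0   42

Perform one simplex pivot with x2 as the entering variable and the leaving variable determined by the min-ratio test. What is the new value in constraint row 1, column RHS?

86/15

Ratio test on column x2 — row 1: 7/(1/3) = 21; row 2: 7/1 = 7; row 3: 19/5 = 19/5. Minimum is 19/5 at row 3 (s3 leaves); pivot element 5.
Divide row 3 by 5; eliminate column x2 from the other rows.
Row 1 update in column RHS: 7 − (1/3)·(19/5) = 86/15.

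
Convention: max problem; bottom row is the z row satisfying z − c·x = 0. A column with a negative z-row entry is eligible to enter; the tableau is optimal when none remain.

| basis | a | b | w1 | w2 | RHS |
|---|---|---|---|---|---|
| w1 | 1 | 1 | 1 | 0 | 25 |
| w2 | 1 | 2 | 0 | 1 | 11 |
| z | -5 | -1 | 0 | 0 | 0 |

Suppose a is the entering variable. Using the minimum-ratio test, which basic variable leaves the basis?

w2

Column a entries and ratios — w1: 25/1 = 25; w2: 11/1 = 11.
Smallest ratio is 11 in the row of w2, so w2 leaves.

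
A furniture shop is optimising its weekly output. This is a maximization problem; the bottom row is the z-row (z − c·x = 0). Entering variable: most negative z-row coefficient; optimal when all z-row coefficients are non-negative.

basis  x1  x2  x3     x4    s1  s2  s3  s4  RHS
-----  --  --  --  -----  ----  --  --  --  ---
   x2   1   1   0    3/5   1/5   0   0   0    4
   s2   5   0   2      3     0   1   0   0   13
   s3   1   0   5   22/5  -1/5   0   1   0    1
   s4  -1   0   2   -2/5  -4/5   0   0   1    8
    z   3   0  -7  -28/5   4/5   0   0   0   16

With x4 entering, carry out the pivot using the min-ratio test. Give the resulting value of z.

190/11

Ratio test on column x4 — row 1: 4/(3/5) = 20/3; row 2: 13/3 = 13/3; row 3: 1/(22/5) = 5/22; row 4: entry -2/5 ≤ 0. Minimum is 5/22 at row 3 (s3 leaves); pivot element 22/5.
Pivot on row 3; the z-row RHS becomes 16 − (-28/5)·(5/22) = 190/11.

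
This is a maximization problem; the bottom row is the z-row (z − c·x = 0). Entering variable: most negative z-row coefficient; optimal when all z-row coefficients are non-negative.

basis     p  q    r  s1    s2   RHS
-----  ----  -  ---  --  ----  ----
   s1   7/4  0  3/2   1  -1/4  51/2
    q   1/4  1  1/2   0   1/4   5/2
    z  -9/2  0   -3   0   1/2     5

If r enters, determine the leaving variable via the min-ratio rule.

q

Column r entries and ratios — s1: (51/2)/(3/2) = 17; q: (5/2)/(1/2) = 5.
Smallest ratio is 5 in the row of q, so q leaves.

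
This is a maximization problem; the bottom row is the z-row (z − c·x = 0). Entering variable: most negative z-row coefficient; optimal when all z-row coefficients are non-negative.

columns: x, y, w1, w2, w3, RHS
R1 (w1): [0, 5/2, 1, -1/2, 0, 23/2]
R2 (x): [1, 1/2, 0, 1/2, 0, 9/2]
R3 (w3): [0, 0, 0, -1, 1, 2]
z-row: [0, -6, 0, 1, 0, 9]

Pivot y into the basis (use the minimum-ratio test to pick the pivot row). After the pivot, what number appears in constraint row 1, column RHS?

Ratio test on column y — row 1: (23/2)/(5/2) = 23/5; row 2: (9/2)/(1/2) = 9; row 3: entry 0 ≤ 0. Minimum is 23/5 at row 1 (w1 leaves); pivot element 5/2.
Divide row 1 by 5/2; eliminate column y from the other rows.
In the new row 1, the RHS entry is the old entry divided by the pivot: (23/2)/(5/2) = 23/5.

23/5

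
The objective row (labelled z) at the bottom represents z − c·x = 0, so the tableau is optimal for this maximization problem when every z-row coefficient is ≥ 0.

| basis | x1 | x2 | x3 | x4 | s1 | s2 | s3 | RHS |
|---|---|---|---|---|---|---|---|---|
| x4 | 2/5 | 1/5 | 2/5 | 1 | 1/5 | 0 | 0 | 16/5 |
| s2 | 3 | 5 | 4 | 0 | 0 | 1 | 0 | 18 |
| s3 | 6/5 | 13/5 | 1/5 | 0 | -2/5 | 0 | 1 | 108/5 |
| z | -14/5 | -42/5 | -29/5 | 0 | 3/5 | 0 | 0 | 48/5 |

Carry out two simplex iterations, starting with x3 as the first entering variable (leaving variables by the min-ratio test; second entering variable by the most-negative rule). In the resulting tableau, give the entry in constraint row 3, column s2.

Ratio test on column x3 — row 1: (16/5)/(2/5) = 8; row 2: 18/4 = 9/2; row 3: (108/5)/(1/5) = 108. Minimum is 9/2 at row 2 (s2 leaves); pivot element 4.
Divide row 2 by 4; eliminate column x3 from the other rows.
Second iteration: most negative z-row entry is -23/20 in column x2, so x2 enters.
Ratio test on column x2 — row 1: entry -3/10 ≤ 0; row 2: (9/2)/(5/4) = 18/5; row 3: (207/10)/(47/20) = 414/47. Minimum is 18/5 at row 2 (x3 leaves); pivot element 5/4.
Divide row 2 by 5/4; eliminate column x2 from the other rows.
After both pivots, the entry at constraint row 3, column s2 is -13/25.

-13/25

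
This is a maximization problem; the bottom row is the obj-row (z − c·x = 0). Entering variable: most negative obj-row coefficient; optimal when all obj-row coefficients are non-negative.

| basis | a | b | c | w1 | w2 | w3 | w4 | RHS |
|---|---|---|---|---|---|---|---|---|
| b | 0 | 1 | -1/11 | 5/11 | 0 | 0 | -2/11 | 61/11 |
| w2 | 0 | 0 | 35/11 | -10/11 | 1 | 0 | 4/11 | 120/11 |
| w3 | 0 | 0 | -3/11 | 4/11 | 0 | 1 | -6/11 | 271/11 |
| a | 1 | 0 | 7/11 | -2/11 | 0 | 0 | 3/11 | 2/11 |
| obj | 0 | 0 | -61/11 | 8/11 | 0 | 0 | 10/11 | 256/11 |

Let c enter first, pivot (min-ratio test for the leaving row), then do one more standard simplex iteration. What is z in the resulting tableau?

Ratio test on column c — row 1: entry -1/11 ≤ 0; row 2: (120/11)/(35/11) = 24/7; row 3: entry -3/11 ≤ 0; row 4: (2/11)/(7/11) = 2/7. Minimum is 2/7 at row 4 (a leaves); pivot element 7/11.
Pivot on row 4; the obj-row RHS becomes 256/11 − (-61/11)·(2/7) = 174/7.
Next entering variable (most negative obj-row entry -6/7): w1.
Ratio test on column w1 — row 1: (39/7)/(3/7) = 13; row 2: entry 0 ≤ 0; row 3: (173/7)/(2/7) = 173/2; row 4: entry -2/7 ≤ 0. Minimum is 13 at row 1 (b leaves); pivot element 3/7.
After the second pivot the obj-row RHS is 174/7 − (-6/7)·13 = 36.

36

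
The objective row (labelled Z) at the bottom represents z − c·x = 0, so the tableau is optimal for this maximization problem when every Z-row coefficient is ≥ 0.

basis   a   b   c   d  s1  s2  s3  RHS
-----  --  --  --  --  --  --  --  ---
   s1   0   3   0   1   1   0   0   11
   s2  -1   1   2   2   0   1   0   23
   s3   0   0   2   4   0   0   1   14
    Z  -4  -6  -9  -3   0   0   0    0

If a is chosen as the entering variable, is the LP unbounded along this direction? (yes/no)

yes

Every constraint-row entry in column a is ≤ 0, so increasing a is unbounded.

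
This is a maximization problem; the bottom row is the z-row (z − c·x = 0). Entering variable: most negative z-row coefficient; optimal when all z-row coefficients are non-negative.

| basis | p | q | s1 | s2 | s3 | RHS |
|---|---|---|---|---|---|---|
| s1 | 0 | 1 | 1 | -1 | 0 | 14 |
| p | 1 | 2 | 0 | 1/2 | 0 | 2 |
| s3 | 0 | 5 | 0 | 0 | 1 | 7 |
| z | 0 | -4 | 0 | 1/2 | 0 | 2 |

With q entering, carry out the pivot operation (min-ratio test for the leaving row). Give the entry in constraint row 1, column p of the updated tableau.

-1/2

Ratio test on column q — row 1: 14/1 = 14; row 2: 2/2 = 1; row 3: 7/5 = 7/5. Minimum is 1 at row 2 (p leaves); pivot element 2.
Divide row 2 by 2; eliminate column q from the other rows.
Row 1 update in column p: 0 − 1·(1/2) = -1/2.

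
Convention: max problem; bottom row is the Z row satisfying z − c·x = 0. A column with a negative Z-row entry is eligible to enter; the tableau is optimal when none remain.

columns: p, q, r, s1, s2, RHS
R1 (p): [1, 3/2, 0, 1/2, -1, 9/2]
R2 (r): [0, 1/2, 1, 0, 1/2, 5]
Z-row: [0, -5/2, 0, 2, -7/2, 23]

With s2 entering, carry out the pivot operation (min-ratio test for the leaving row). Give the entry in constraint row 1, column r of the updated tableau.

Ratio test on column s2 — row 1: entry -1 ≤ 0; row 2: 5/(1/2) = 10. Minimum is 10 at row 2 (r leaves); pivot element 1/2.
Divide row 2 by 1/2; eliminate column s2 from the other rows.
Row 1 update in column r: 0 − (-1)·2 = 2.

2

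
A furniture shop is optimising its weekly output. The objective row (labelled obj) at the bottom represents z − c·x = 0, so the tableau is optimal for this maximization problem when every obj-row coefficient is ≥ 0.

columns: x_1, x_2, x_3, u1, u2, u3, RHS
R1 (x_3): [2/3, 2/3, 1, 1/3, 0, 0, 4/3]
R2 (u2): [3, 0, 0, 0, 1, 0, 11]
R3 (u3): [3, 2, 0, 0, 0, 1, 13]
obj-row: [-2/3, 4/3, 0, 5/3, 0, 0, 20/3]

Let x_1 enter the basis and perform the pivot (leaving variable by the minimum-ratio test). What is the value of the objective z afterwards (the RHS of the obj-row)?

8

Ratio test on column x_1 — row 1: (4/3)/(2/3) = 2; row 2: 11/3 = 11/3; row 3: 13/3 = 13/3. Minimum is 2 at row 1 (x_3 leaves); pivot element 2/3.
Pivot on row 1; the obj-row RHS becomes 20/3 − (-2/3)·2 = 8.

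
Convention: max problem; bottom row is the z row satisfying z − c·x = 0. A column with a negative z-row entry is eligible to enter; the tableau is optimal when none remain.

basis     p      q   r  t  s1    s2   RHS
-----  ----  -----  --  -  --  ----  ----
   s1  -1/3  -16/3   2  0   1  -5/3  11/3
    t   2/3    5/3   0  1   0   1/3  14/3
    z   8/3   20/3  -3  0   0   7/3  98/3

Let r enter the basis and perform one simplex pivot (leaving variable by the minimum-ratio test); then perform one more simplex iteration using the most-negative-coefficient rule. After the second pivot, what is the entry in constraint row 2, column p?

Ratio test on column r — row 1: (11/3)/2 = 11/6; row 2: entry 0 ≤ 0. Minimum is 11/6 at row 1 (s1 leaves); pivot element 2.
Divide row 1 by 2; eliminate column r from the other rows.
Second iteration: most negative z-row entry is -4/3 in column q, so q enters.
Ratio test on column q — row 1: entry -8/3 ≤ 0; row 2: (14/3)/(5/3) = 14/5. Minimum is 14/5 at row 2 (t leaves); pivot element 5/3.
Divide row 2 by 5/3; eliminate column q from the other rows.
After both pivots, the entry at constraint row 2, column p is 2/5.

2/5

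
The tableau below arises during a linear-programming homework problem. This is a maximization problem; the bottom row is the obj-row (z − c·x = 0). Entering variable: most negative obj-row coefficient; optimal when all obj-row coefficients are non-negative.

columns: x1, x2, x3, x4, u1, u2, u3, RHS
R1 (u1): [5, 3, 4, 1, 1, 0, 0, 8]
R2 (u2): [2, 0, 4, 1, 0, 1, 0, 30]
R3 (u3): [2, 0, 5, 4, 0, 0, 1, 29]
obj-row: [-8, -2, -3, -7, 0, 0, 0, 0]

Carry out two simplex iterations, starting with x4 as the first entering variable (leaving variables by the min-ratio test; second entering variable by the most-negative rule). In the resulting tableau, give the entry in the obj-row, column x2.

1

Ratio test on column x4 — row 1: 8/1 = 8; row 2: 30/1 = 30; row 3: 29/4 = 29/4. Minimum is 29/4 at row 3 (u3 leaves); pivot element 4.
Divide row 3 by 4; eliminate column x4 from the other rows.
Second iteration: most negative obj-row entry is -9/2 in column x1, so x1 enters.
Ratio test on column x1 — row 1: (3/4)/(9/2) = 1/6; row 2: (91/4)/(3/2) = 91/6; row 3: (29/4)/(1/2) = 29/2. Minimum is 1/6 at row 1 (u1 leaves); pivot element 9/2.
Divide row 1 by 9/2; eliminate column x1 from the other rows.
After both pivots, the entry at the obj-row, column x2 is 1.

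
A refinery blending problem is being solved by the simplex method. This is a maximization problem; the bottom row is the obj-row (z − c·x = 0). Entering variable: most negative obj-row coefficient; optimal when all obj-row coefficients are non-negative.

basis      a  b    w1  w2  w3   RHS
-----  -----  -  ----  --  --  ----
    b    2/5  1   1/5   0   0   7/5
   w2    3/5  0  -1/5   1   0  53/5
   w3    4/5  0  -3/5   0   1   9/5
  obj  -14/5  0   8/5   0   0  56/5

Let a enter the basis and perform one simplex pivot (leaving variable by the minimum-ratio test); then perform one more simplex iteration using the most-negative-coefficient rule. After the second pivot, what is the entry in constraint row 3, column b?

Ratio test on column a — row 1: (7/5)/(2/5) = 7/2; row 2: (53/5)/(3/5) = 53/3; row 3: (9/5)/(4/5) = 9/4. Minimum is 9/4 at row 3 (w3 leaves); pivot element 4/5.
Divide row 3 by 4/5; eliminate column a from the other rows.
Second iteration: most negative obj-row entry is -1/2 in column w1, so w1 enters.
Ratio test on column w1 — row 1: (1/2)/(1/2) = 1; row 2: (37/4)/(1/4) = 37; row 3: entry -3/4 ≤ 0. Minimum is 1 at row 1 (b leaves); pivot element 1/2.
Divide row 1 by 1/2; eliminate column w1 from the other rows.
After both pivots, the entry at constraint row 3, column b is 3/2.

3/2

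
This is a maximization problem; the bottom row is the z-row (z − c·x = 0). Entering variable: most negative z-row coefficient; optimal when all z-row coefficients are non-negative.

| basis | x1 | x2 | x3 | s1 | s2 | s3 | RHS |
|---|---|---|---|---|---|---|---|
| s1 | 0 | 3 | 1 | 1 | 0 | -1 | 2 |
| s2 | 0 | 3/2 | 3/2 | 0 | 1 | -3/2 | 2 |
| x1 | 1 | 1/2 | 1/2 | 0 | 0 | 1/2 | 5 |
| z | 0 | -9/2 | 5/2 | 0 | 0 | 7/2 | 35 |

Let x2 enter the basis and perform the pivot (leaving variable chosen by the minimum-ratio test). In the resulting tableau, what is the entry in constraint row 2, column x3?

1

Ratio test on column x2 — row 1: 2/3 = 2/3; row 2: 2/(3/2) = 4/3; row 3: 5/(1/2) = 10. Minimum is 2/3 at row 1 (s1 leaves); pivot element 3.
Divide row 1 by 3; eliminate column x2 from the other rows.
Row 2 update in column x3: 3/2 − (3/2)·(1/3) = 1.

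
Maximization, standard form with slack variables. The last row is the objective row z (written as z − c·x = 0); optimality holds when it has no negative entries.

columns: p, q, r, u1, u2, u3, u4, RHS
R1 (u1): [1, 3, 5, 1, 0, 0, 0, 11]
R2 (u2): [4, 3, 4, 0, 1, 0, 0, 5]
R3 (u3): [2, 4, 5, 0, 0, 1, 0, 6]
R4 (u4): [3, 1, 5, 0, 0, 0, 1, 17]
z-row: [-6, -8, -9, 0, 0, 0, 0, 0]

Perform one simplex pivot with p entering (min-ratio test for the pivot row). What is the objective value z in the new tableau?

15/2

Ratio test on column p — row 1: 11/1 = 11; row 2: 5/4 = 5/4; row 3: 6/2 = 3; row 4: 17/3 = 17/3. Minimum is 5/4 at row 2 (u2 leaves); pivot element 4.
Pivot on row 2; the z-row RHS becomes 0 − (-6)·(5/4) = 15/2.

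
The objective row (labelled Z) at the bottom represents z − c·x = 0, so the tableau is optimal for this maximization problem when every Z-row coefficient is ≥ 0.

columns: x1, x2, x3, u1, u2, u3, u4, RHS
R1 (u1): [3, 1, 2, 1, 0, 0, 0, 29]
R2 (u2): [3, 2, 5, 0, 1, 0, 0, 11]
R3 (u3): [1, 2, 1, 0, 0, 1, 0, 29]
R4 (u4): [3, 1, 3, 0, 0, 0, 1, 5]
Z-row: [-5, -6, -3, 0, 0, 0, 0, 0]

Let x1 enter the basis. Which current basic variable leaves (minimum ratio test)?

Column x1 entries and ratios — u1: 29/3 = 29/3; u2: 11/3 = 11/3; u3: 29/1 = 29; u4: 5/3 = 5/3.
Smallest ratio is 5/3 in the row of u4, so u4 leaves.

u4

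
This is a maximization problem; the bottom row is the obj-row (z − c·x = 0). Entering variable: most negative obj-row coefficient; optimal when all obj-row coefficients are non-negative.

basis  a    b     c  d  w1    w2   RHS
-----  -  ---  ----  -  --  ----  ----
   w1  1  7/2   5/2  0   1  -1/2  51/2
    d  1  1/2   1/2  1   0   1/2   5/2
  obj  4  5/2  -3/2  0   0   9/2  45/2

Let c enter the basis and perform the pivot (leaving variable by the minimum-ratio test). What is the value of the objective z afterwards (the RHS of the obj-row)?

Ratio test on column c — row 1: (51/2)/(5/2) = 51/5; row 2: (5/2)/(1/2) = 5. Minimum is 5 at row 2 (d leaves); pivot element 1/2.
Pivot on row 2; the obj-row RHS becomes 45/2 − (-3/2)·5 = 30.

30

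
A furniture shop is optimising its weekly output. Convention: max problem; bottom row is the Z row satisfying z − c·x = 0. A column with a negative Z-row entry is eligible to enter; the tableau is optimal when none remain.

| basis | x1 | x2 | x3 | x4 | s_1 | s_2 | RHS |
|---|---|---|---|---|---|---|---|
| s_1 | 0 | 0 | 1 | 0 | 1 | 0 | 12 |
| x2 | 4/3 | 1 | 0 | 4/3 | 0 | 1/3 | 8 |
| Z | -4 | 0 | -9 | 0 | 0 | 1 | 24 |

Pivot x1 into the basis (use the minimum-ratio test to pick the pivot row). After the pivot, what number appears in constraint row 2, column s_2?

1/4

Ratio test on column x1 — row 1: entry 0 ≤ 0; row 2: 8/(4/3) = 6. Minimum is 6 at row 2 (x2 leaves); pivot element 4/3.
Divide row 2 by 4/3; eliminate column x1 from the other rows.
In the new row 2, the s_2 entry is the old entry divided by the pivot: (1/3)/(4/3) = 1/4.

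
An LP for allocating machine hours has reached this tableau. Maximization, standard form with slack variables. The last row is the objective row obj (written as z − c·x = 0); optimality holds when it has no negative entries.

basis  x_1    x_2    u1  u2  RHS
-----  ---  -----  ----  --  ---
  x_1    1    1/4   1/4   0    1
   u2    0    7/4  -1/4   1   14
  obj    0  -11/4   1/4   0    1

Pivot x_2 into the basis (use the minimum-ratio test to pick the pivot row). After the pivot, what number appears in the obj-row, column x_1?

11

Ratio test on column x_2 — row 1: 1/(1/4) = 4; row 2: 14/(7/4) = 8. Minimum is 4 at row 1 (x_1 leaves); pivot element 1/4.
Divide row 1 by 1/4; eliminate column x_2 from the other rows.
obj-row update in column x_1: 0 − (-11/4)·4 = 11.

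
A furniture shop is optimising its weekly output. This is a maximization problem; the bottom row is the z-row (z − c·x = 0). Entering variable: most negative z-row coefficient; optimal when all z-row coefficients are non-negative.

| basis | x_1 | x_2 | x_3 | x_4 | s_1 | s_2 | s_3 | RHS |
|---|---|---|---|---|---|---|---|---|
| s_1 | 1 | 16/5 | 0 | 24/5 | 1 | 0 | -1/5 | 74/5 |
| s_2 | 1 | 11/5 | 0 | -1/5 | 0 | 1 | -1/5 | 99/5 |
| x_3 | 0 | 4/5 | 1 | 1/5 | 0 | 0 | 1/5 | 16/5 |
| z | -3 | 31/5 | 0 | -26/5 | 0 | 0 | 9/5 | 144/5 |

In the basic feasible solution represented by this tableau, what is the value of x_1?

x_1 is not in the basis, so in the current basic feasible solution x_1 = 0.

0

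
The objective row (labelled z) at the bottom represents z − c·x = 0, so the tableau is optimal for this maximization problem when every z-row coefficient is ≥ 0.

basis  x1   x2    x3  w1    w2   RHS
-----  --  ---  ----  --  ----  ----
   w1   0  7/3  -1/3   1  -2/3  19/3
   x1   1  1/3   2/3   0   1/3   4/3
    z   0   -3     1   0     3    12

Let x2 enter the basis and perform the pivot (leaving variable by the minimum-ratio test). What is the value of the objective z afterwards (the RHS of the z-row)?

Ratio test on column x2 — row 1: (19/3)/(7/3) = 19/7; row 2: (4/3)/(1/3) = 4. Minimum is 19/7 at row 1 (w1 leaves); pivot element 7/3.
Pivot on row 1; the z-row RHS becomes 12 − (-3)·(19/7) = 141/7.

141/7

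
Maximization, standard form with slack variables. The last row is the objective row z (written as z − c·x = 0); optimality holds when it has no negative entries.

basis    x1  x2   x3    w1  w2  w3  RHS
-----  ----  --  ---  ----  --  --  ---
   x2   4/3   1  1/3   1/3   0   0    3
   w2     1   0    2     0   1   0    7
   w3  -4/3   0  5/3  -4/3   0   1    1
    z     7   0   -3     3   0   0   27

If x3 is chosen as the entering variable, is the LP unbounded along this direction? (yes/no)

Column x3 has positive entries in row(s) 1, 2, 3, so the ratio test bounds it — not unbounded.

no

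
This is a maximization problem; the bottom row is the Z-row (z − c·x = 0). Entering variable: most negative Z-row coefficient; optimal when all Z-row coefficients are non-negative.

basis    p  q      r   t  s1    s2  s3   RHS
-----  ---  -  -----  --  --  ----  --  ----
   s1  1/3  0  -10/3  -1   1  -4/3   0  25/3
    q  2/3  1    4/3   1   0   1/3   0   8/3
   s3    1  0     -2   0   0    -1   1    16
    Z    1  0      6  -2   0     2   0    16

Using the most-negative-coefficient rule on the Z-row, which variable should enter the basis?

t

Negative Z-row entries: t: -2.
The most negative is -2 in column t, so t enters.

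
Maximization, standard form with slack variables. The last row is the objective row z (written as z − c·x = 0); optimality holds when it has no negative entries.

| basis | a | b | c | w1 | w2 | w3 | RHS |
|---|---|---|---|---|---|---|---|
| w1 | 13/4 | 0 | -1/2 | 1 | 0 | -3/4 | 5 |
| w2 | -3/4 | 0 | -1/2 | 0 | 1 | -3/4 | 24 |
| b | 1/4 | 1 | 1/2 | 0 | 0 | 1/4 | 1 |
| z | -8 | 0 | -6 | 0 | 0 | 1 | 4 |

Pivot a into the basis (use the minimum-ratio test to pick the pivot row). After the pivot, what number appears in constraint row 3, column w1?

Ratio test on column a — row 1: 5/(13/4) = 20/13; row 2: entry -3/4 ≤ 0; row 3: 1/(1/4) = 4. Minimum is 20/13 at row 1 (w1 leaves); pivot element 13/4.
Divide row 1 by 13/4; eliminate column a from the other rows.
Row 3 update in column w1: 0 − (1/4)·(4/13) = -1/13.

-1/13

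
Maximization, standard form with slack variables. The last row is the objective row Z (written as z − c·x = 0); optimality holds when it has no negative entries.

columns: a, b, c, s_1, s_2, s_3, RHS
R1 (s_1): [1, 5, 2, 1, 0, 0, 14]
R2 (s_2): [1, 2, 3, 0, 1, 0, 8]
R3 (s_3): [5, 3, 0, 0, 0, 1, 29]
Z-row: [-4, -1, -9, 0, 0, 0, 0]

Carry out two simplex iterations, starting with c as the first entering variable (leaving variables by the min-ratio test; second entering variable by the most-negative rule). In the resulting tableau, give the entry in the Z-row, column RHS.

149/5

Ratio test on column c — row 1: 14/2 = 7; row 2: 8/3 = 8/3; row 3: entry 0 ≤ 0. Minimum is 8/3 at row 2 (s_2 leaves); pivot element 3.
Divide row 2 by 3; eliminate column c from the other rows.
Second iteration: most negative Z-row entry is -1 in column a, so a enters.
Ratio test on column a — row 1: (26/3)/(1/3) = 26; row 2: (8/3)/(1/3) = 8; row 3: 29/5 = 29/5. Minimum is 29/5 at row 3 (s_3 leaves); pivot element 5.
Divide row 3 by 5; eliminate column a from the other rows.
After both pivots, the entry at the Z-row, column RHS is 149/5.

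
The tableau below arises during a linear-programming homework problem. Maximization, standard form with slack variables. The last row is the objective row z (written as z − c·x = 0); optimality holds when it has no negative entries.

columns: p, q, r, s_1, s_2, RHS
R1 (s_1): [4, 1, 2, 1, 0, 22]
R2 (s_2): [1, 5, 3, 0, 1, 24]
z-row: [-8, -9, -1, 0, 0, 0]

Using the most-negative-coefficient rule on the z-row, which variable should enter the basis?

Negative z-row entries: p: -8, q: -9, r: -1.
The most negative is -9 in column q, so q enters.

q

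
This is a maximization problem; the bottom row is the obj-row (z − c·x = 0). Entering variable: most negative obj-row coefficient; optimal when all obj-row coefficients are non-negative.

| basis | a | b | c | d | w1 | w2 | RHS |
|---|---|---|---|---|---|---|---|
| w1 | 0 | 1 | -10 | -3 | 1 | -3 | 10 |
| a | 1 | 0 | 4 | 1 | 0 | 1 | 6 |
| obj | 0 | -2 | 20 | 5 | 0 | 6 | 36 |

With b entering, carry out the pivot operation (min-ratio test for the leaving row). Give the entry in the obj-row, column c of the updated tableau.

0

Ratio test on column b — row 1: 10/1 = 10; row 2: entry 0 ≤ 0. Minimum is 10 at row 1 (w1 leaves); pivot element 1.
Divide row 1 by 1; eliminate column b from the other rows.
obj-row update in column c: 20 − (-2)·(-10) = 0.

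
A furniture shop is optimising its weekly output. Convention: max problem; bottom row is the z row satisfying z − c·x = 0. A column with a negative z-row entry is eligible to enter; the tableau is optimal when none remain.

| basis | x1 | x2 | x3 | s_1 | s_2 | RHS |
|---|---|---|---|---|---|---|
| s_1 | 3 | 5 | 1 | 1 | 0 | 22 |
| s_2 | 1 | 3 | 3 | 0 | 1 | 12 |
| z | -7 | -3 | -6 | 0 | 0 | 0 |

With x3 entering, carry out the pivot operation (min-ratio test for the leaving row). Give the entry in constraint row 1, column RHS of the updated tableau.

18

Ratio test on column x3 — row 1: 22/1 = 22; row 2: 12/3 = 4. Minimum is 4 at row 2 (s_2 leaves); pivot element 3.
Divide row 2 by 3; eliminate column x3 from the other rows.
Row 1 update in column RHS: 22 − 1·4 = 18.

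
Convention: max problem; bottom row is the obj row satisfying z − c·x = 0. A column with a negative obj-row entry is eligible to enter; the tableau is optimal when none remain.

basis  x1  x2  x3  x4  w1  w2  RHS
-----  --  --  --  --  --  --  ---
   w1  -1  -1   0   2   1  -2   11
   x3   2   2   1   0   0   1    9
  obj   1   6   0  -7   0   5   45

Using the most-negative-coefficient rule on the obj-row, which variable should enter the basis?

Negative obj-row entries: x4: -7.
The most negative is -7 in column x4, so x4 enters.

x4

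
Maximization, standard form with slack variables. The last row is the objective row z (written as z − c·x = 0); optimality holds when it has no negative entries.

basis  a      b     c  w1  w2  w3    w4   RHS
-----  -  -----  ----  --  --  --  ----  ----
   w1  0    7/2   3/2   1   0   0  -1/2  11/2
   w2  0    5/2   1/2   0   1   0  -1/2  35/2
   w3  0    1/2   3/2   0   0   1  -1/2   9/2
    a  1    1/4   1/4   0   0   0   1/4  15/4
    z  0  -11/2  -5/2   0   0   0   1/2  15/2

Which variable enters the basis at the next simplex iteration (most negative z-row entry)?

b

Negative z-row entries: b: -11/2, c: -5/2.
The most negative is -11/2 in column b, so b enters.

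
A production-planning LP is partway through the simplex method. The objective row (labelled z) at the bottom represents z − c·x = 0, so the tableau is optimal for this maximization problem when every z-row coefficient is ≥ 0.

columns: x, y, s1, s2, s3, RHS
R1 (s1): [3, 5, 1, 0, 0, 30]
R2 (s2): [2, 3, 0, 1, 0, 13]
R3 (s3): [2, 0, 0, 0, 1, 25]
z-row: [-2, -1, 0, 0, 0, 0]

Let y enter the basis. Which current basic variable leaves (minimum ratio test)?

s2

Column y entries and ratios — s1: 30/5 = 6; s2: 13/3 = 13/3; s3: 0 ≤ 0, skip.
Smallest ratio is 13/3 in the row of s2, so s2 leaves.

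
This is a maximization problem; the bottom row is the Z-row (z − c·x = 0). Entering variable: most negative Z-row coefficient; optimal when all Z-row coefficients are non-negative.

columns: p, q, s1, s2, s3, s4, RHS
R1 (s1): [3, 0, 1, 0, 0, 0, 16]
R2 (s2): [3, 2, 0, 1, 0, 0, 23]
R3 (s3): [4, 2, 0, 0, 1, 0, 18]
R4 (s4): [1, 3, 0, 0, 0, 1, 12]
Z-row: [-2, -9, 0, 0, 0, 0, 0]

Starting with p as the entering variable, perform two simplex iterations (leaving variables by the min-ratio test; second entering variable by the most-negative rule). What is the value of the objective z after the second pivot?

Ratio test on column p — row 1: 16/3 = 16/3; row 2: 23/3 = 23/3; row 3: 18/4 = 9/2; row 4: 12/1 = 12. Minimum is 9/2 at row 3 (s3 leaves); pivot element 4.
Pivot on row 3; the Z-row RHS becomes 0 − (-2)·(9/2) = 9.
Next entering variable (most negative Z-row entry -8): q.
Ratio test on column q — row 1: entry -3/2 ≤ 0; row 2: (19/2)/(1/2) = 19; row 3: (9/2)/(1/2) = 9; row 4: (15/2)/(5/2) = 3. Minimum is 3 at row 4 (s4 leaves); pivot element 5/2.
After the second pivot the Z-row RHS is 9 − (-8)·3 = 33.

33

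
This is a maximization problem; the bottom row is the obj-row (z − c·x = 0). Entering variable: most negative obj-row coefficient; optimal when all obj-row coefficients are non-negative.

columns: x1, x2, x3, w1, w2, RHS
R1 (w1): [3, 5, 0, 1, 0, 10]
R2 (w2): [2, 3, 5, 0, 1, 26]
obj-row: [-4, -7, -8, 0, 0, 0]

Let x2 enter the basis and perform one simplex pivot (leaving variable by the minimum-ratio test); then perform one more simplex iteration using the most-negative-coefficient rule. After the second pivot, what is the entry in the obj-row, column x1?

Ratio test on column x2 — row 1: 10/5 = 2; row 2: 26/3 = 26/3. Minimum is 2 at row 1 (w1 leaves); pivot element 5.
Divide row 1 by 5; eliminate column x2 from the other rows.
Second iteration: most negative obj-row entry is -8 in column x3, so x3 enters.
Ratio test on column x3 — row 1: entry 0 ≤ 0; row 2: 20/5 = 4. Minimum is 4 at row 2 (w2 leaves); pivot element 5.
Divide row 2 by 5; eliminate column x3 from the other rows.
After both pivots, the entry at the obj-row, column x1 is 13/25.

13/25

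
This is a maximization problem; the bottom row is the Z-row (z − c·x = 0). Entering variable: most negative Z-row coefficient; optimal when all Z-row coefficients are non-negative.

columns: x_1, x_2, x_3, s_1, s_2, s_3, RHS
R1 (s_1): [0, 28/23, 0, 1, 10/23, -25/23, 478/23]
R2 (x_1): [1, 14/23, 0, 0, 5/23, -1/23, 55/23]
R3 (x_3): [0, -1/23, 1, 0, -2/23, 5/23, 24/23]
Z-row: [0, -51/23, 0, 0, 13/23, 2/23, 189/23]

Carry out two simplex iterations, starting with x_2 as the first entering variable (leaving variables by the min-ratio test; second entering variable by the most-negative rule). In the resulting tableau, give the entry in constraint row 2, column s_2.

Ratio test on column x_2 — row 1: (478/23)/(28/23) = 239/14; row 2: (55/23)/(14/23) = 55/14; row 3: entry -1/23 ≤ 0. Minimum is 55/14 at row 2 (x_1 leaves); pivot element 14/23.
Divide row 2 by 14/23; eliminate column x_2 from the other rows.
Second iteration: most negative Z-row entry is -1/14 in column s_3, so s_3 enters.
Ratio test on column s_3 — row 1: entry -1 ≤ 0; row 2: entry -1/14 ≤ 0; row 3: (17/14)/(3/14) = 17/3. Minimum is 17/3 at row 3 (x_3 leaves); pivot element 3/14.
Divide row 3 by 3/14; eliminate column s_3 from the other rows.
After both pivots, the entry at constraint row 2, column s_2 is 1/3.

1/3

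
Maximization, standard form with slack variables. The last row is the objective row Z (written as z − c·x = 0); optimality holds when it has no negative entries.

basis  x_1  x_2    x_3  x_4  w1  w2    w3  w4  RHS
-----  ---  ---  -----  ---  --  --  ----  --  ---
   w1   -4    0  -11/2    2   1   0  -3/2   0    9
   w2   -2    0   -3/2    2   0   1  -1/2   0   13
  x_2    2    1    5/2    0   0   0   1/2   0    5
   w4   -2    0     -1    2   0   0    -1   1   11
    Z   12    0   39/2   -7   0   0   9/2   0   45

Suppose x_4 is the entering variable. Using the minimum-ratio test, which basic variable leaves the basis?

w1

Column x_4 entries and ratios — w1: 9/2 = 9/2; w2: 13/2 = 13/2; x_2: 0 ≤ 0, skip; w4: 11/2 = 11/2.
Smallest ratio is 9/2 in the row of w1, so w1 leaves.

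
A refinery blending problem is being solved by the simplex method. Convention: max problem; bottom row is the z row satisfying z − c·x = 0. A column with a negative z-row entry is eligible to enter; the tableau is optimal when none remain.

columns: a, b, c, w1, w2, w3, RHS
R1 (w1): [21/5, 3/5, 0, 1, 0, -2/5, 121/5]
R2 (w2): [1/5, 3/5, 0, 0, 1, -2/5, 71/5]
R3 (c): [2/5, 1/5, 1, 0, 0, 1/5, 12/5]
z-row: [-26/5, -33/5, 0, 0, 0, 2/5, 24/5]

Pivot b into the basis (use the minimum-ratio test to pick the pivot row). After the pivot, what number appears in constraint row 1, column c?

-3

Ratio test on column b — row 1: (121/5)/(3/5) = 121/3; row 2: (71/5)/(3/5) = 71/3; row 3: (12/5)/(1/5) = 12. Minimum is 12 at row 3 (c leaves); pivot element 1/5.
Divide row 3 by 1/5; eliminate column b from the other rows.
Row 1 update in column c: 0 − (3/5)·5 = -3.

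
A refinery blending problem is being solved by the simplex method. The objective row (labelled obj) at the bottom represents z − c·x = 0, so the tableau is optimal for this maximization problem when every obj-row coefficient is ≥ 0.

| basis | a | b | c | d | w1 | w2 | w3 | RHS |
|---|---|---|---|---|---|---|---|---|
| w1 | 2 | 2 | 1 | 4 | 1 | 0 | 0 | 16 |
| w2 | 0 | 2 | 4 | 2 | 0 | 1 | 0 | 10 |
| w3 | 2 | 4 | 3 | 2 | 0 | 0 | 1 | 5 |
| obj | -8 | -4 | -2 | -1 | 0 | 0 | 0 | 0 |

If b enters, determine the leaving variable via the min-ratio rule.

Column b entries and ratios — w1: 16/2 = 8; w2: 10/2 = 5; w3: 5/4 = 5/4.
Smallest ratio is 5/4 in the row of w3, so w3 leaves.

w3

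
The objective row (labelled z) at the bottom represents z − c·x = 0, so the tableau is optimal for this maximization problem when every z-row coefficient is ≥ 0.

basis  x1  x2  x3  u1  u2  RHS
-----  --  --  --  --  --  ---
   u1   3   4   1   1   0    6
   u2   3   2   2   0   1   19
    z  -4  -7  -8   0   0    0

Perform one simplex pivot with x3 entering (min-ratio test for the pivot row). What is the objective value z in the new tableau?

Ratio test on column x3 — row 1: 6/1 = 6; row 2: 19/2 = 19/2. Minimum is 6 at row 1 (u1 leaves); pivot element 1.
Pivot on row 1; the z-row RHS becomes 0 − (-8)·6 = 48.

48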